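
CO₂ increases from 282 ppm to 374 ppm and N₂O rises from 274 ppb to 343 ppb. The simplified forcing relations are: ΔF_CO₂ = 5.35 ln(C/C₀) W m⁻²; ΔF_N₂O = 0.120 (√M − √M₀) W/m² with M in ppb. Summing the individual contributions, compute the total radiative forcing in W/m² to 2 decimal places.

ΔF = 1.75 W/m²

CO₂: 5.35 × ln(374/282) = 5.35 × ln(1.32624) = 5.35 × 0.28235 = 1.5106 W/m².
N₂O: 0.120 × (√343 − √274) = 0.120 × (18.5203 − 16.5529) = 0.120 × 1.9674 = 0.2361 W/m².
Total ΔF = 1.5106 + 0.2361 = 1.7467 W/m².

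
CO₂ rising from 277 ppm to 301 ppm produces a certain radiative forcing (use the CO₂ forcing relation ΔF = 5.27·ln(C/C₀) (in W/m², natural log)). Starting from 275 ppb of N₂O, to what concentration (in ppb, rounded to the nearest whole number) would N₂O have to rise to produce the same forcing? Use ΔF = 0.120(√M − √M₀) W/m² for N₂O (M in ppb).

M ≈ 409 ppb

CO₂ forcing: 5.27 × ln(301/277) = 5.27 × 0.083093 = 0.43790 W/m².
Set 0.120(√M − √275) = 0.43790: √M = 0.43790/0.120 + √275 = 3.6492 + 16.5831 = 20.2323.
M = (20.2323)² = 409.35 ppb.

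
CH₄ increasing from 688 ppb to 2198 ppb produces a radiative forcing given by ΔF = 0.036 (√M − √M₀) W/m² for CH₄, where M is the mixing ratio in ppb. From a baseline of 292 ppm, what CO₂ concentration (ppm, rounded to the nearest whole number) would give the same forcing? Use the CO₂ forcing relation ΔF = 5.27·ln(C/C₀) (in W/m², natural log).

CH₄ forcing: 0.036 × (√2198 − √688) = 0.036 × (46.8828 − 26.2298) = 0.036 × 20.6530 = 0.74351 W/m².
Set 5.27 ln(C/292) = 0.74351: ln(C/292) = 0.74351/5.27 = 0.14108, so C = 292 × e^0.14108 = 292 × 1.15152 = 336.24 ppm.

C ≈ 336 ppm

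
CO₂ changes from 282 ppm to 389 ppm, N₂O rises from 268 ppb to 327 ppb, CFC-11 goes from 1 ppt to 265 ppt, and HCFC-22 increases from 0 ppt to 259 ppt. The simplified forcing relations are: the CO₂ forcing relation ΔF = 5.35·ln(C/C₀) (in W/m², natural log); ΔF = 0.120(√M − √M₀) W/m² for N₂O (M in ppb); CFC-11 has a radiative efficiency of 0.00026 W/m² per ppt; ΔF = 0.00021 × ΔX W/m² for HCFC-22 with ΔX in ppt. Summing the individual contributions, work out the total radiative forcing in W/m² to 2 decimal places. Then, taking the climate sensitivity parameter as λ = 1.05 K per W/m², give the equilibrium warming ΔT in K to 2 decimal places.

ΔF = 2.05 W/m²; ΔT = 2.15 K

CO₂: 5.35 × ln(389/282) = 5.35 × ln(1.37943) = 5.35 × 0.32167 = 1.7209 W/m².
N₂O: 0.120 × (√327 − √268) = 0.120 × (18.0831 − 16.3707) = 0.120 × 1.7124 = 0.2055 W/m².
CFC-11: ΔF = 0.00026 × (265 − 1) = 0.00026 × 264 = 0.0686 W/m².
HCFC-22: ΔF = 0.00021 × (259 − 0) = 0.00021 × 259 = 0.0544 W/m².
Total ΔF = 1.7209 + 0.2055 + 0.0686 + 0.0544 = 2.0494 W/m².
ΔT = λ ΔF = 1.05 × 2.05 = 2.1525 K.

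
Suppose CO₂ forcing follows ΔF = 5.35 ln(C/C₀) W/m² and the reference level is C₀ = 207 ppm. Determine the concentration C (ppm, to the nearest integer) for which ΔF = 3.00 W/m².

Set 5.35 ln(C/207) = 3.00, so ln(C/207) = 3.00/5.35 = 0.56075.
Then C/207 = e^0.56075 = 1.75199, giving C = 207 × 1.75199 = 362.66 ppm.

C ≈ 363 ppm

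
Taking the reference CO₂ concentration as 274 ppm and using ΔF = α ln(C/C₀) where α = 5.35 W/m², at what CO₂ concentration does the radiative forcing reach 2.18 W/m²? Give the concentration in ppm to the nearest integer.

Set 5.35 ln(C/274) = 2.18, so ln(C/274) = 2.18/5.35 = 0.40748.
Then C/274 = e^0.40748 = 1.50303, giving C = 274 × 1.50303 = 411.83 ppm.

C ≈ 412 ppm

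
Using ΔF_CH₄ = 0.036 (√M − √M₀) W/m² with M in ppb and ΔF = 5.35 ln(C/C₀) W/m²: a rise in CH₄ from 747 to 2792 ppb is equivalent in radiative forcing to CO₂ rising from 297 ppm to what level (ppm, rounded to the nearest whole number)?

CH₄ forcing: 0.036 × (√2792 − √747) = 0.036 × (52.8394 − 27.3313) = 0.036 × 25.5081 = 0.91829 W/m².
Set 5.35 ln(C/297) = 0.91829: ln(C/297) = 0.91829/5.35 = 0.17164, so C = 297 × e^0.17164 = 297 × 1.18725 = 352.61 ppm.

C ≈ 353 ppm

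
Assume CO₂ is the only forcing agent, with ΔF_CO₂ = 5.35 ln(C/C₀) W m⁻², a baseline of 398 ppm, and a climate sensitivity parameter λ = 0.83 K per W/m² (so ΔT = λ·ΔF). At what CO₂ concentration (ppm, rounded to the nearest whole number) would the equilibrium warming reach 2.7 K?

C ≈ 731 ppm

Required forcing: ΔF = ΔT/λ = 2.7/0.83 = 3.2530 W/m².
Then ln(C/398) = ΔF/5.35 = 3.2530/5.35 = 0.60804.
So C = 398 × e^0.60804 = 398 × 1.83683 = 731.06 ppm.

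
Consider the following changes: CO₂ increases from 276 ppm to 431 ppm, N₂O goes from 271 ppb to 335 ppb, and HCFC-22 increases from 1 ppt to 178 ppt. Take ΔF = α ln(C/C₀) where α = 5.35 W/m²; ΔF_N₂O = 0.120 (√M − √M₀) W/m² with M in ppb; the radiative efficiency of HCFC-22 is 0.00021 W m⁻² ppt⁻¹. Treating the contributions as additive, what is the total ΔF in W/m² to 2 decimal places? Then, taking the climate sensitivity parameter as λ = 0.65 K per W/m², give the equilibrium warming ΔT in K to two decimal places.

CO₂: 5.35 × ln(431/276) = 5.35 × ln(1.56159) = 5.35 × 0.44570 = 2.3845 W/m².
N₂O: 0.120 × (√335 − √271) = 0.120 × (18.3030 − 16.4621) = 0.120 × 1.8409 = 0.2209 W/m².
HCFC-22: ΔF = 0.00021 × (178 − 1) = 0.00021 × 177 = 0.0372 W/m².
Total ΔF = 2.3845 + 0.2209 + 0.0372 = 2.6426 W/m².
ΔT = λ ΔF = 0.65 × 2.64 = 1.7160 K.

ΔF = 2.64 W/m²; ΔT = 1.72 K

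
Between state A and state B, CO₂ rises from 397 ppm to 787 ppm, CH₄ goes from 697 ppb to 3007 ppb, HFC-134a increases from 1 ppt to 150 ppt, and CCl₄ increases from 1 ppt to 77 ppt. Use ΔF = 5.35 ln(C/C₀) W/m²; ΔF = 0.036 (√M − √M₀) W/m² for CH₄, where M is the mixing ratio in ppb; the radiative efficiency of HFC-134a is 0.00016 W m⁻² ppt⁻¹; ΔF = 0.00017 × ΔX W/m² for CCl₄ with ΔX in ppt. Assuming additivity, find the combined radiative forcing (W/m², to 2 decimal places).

CO₂: 5.35 × ln(787/397) = 5.35 × ln(1.98237) = 5.35 × 0.68429 = 3.6610 W/m².
CH₄: 0.036 × (√3007 − √697) = 0.036 × (54.8361 − 26.4008) = 0.036 × 28.4353 = 1.0237 W/m².
HFC-134a: ΔF = 0.00016 × (150 − 1) = 0.00016 × 149 = 0.0238 W/m².
CCl₄: ΔF = 0.00017 × (77 − 1) = 0.00017 × 76 = 0.0129 W/m².
Total ΔF = 3.6610 + 1.0237 + 0.0238 + 0.0129 = 4.7214 W/m².

ΔF = 4.72 W/m²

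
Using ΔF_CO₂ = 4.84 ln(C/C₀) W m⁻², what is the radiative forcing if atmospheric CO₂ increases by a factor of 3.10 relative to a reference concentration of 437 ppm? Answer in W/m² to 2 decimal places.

ΔF = 5.48 W/m²

ΔF = 4.84 × ln(3.10) = 4.84 × 1.13140 = 5.4760 W/m².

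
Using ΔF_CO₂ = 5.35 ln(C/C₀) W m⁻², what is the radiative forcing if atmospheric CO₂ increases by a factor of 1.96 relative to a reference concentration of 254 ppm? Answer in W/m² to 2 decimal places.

Because the forcing depends only on the ratio C/C₀, the initial concentration does not enter.
ΔF = 5.35 × ln(1.96) = 5.35 × 0.67294 = 3.6002 W/m².

ΔF = 3.60 W/m²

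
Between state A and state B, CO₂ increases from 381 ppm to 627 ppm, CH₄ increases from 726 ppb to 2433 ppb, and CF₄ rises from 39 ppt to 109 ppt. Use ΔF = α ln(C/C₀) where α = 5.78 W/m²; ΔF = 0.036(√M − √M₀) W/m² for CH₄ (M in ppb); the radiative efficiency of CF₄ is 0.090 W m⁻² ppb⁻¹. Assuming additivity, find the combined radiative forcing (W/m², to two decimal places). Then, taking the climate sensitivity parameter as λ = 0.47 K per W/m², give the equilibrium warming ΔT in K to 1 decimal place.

CO₂: 5.78 × ln(627/381) = 5.78 × ln(1.64567) = 5.78 × 0.49815 = 2.8793 W/m².
CH₄: 0.036 × (√2433 − √726) = 0.036 × (49.3254 − 26.9444) = 0.036 × 22.3810 = 0.8057 W/m².
CF₄: Δ = 109 − 39 = 70 ppt = 0.070 ppb; ΔF = 0.090 × 0.070 = 0.0063 W/m².
Total ΔF = 2.8793 + 0.8057 + 0.0063 = 3.6913 W/m².
ΔT = λ ΔF = 0.47 × 3.69 = 1.7343 K.

ΔF = 3.69 W/m²; ΔT = 1.7 K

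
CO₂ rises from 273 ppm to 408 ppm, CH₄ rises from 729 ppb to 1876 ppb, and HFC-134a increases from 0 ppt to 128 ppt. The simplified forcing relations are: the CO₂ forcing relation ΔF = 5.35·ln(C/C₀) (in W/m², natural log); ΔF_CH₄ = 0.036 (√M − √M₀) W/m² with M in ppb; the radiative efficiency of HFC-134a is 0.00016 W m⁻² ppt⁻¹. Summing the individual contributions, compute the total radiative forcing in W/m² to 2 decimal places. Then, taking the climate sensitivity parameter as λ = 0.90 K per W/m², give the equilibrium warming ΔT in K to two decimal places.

CO₂: 5.35 × ln(408/273) = 5.35 × ln(1.49451) = 5.35 × 0.40180 = 2.1496 W/m².
CH₄: 0.036 × (√1876 − √729) = 0.036 × (43.3128 − 27.0000) = 0.036 × 16.3128 = 0.5873 W/m².
HFC-134a: ΔF = 0.00016 × (128 − 0) = 0.00016 × 128 = 0.0205 W/m².
Total ΔF = 2.1496 + 0.5873 + 0.0205 = 2.7574 W/m².
ΔT = λ ΔF = 0.90 × 2.76 = 2.4840 K.

ΔF = 2.76 W/m²; ΔT = 2.48 K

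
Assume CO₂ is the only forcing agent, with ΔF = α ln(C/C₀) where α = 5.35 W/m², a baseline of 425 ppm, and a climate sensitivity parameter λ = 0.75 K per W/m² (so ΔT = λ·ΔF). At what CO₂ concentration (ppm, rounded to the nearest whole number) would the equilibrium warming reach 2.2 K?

Required forcing: ΔF = ΔT/λ = 2.2/0.75 = 2.9333 W/m².
Then ln(C/425) = ΔF/5.35 = 2.9333/5.35 = 0.54828.
So C = 425 × e^0.54828 = 425 × 1.73027 = 735.36 ppm.

C ≈ 735 ppm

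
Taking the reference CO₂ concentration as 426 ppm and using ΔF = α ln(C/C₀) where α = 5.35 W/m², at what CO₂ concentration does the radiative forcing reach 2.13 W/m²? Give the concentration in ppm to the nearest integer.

Set 5.35 ln(C/426) = 2.13, so ln(C/426) = 2.13/5.35 = 0.39813.
Then C/426 = e^0.39813 = 1.48904, giving C = 426 × 1.48904 = 634.33 ppm.

C ≈ 634 ppm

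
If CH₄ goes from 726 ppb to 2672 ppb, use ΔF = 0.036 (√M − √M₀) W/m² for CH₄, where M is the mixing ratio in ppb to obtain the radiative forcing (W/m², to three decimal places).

CH₄: 0.036 × (√2672 − √726) = 0.036 × (51.6914 − 26.9444) = 0.036 × 24.7470 = 0.8909 W/m².

ΔF = 0.891 W/m²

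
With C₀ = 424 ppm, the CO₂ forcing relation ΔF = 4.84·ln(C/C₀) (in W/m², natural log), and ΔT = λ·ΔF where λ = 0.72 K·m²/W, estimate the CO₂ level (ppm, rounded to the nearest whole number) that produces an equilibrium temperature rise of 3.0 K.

Required forcing: ΔF = ΔT/λ = 3.0/0.72 = 4.1667 W/m².
Then ln(C/424) = ΔF/4.84 = 4.1667/4.84 = 0.86089.
So C = 424 × e^0.86089 = 424 × 2.36526 = 1002.87 ppm.

C ≈ 1003 ppm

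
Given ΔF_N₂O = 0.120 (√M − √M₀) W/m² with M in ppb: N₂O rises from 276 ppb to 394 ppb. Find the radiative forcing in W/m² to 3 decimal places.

ΔF = 0.388 W/m²

N₂O: 0.120 × (√394 − √276) = 0.120 × (19.8494 − 16.6132) = 0.120 × 3.2362 = 0.3883 W/m².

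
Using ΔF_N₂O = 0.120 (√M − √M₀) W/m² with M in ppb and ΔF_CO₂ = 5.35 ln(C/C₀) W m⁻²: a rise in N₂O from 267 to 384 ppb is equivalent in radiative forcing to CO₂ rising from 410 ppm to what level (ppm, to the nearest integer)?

C ≈ 441 ppm

N₂O forcing: 0.120 × (√384 − √267) = 0.120 × (19.5959 − 16.3401) = 0.120 × 3.2558 = 0.39070 W/m².
Set 5.35 ln(C/410) = 0.39070: ln(C/410) = 0.39070/5.35 = 0.07303, so C = 410 × e^0.07303 = 410 × 1.07576 = 441.06 ppm.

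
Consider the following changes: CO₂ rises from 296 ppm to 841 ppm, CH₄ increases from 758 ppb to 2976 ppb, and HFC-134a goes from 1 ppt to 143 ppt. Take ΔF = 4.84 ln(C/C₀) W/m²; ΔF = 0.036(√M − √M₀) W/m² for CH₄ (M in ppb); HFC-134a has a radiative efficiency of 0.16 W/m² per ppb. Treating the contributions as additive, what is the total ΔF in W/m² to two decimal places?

ΔF = 6.05 W/m²

CO₂: 4.84 × ln(841/296) = 4.84 × ln(2.84122) = 4.84 × 1.04423 = 5.0541 W/m².
CH₄: 0.036 × (√2976 − √758) = 0.036 × (54.5527 − 27.5318) = 0.036 × 27.0209 = 0.9728 W/m².
HFC-134a: Δ = 143 − 1 = 142 ppt = 0.142 ppb; ΔF = 0.16 × 0.142 = 0.0227 W/m².
Total ΔF = 5.0541 + 0.9728 + 0.0227 = 6.0496 W/m².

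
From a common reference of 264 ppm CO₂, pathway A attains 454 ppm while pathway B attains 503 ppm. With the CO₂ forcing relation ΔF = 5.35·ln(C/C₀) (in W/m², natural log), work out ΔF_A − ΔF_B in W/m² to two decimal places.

ΔF_A − ΔF_B = -0.55 W/m²

ΔF_A = 5.35 ln(454/264) = 5.35 × 0.54215 = 2.9005 W/m².
ΔF_B = 5.35 ln(503/264) = 5.35 × 0.64464 = 3.4488 W/m².
Difference: 2.9005 − 3.4488 = -0.5483 W/m².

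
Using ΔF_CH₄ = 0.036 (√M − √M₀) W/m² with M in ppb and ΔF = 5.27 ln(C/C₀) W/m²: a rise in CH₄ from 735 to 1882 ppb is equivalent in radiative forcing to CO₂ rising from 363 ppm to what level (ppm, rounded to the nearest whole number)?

C ≈ 406 ppm

CH₄ forcing: 0.036 × (√1882 − √735) = 0.036 × (43.3820 − 27.1109) = 0.036 × 16.2711 = 0.58576 W/m².
Set 5.27 ln(C/363) = 0.58576: ln(C/363) = 0.58576/5.27 = 0.11115, so C = 363 × e^0.11115 = 363 × 1.11756 = 405.67 ppm.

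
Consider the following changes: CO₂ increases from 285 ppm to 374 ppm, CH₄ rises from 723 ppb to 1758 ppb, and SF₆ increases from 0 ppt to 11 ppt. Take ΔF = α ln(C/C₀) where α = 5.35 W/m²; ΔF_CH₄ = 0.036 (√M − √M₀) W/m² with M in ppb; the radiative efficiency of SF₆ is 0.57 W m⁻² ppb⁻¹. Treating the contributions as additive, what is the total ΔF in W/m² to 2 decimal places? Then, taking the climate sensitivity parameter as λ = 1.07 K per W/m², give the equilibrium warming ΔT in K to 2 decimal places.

CO₂: 5.35 × ln(374/285) = 5.35 × ln(1.31228) = 5.35 × 0.27177 = 1.4540 W/m².
CH₄: 0.036 × (√1758 − √723) = 0.036 × (41.9285 − 26.8887) = 0.036 × 15.0398 = 0.5414 W/m².
SF₆: Δ = 11 − 0 = 11 ppt = 0.011 ppb; ΔF = 0.57 × 0.011 = 0.0063 W/m².
Total ΔF = 1.4540 + 0.5414 + 0.0063 = 2.0017 W/m².
ΔT = λ ΔF = 1.07 × 2.00 = 2.1400 K.

ΔF = 2.00 W/m²; ΔT = 2.14 K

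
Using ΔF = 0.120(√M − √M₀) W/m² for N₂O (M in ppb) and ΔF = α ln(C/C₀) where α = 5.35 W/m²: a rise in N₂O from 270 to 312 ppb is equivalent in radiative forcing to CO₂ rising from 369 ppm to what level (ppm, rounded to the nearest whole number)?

C ≈ 379 ppm

N₂O forcing: 0.120 × (√312 − √270) = 0.120 × (17.6635 − 16.4317) = 0.120 × 1.2318 = 0.14782 W/m².
Set 5.35 ln(C/369) = 0.14782: ln(C/369) = 0.14782/5.35 = 0.02763, so C = 369 × e^0.02763 = 369 × 1.02802 = 379.34 ppm.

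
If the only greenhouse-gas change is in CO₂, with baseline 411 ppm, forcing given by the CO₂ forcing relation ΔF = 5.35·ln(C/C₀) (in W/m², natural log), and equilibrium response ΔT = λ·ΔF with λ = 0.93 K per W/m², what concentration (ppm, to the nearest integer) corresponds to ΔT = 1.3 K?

C ≈ 534 ppm

Required forcing: ΔF = ΔT/λ = 1.3/0.93 = 1.3978 W/m².
Then ln(C/411) = ΔF/5.35 = 1.3978/5.35 = 0.26127.
So C = 411 × e^0.26127 = 411 × 1.29858 = 533.72 ppm.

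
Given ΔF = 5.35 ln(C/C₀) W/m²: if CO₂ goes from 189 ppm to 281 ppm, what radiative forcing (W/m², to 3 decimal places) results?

CO₂ absorption bands are partially saturated, so forcing scales with the logarithm of the concentration ratio.
CO₂: 5.35 × ln(281/189) = 5.35 × ln(1.48677) = 5.35 × 0.39661 = 2.1219 W/m².

ΔF = 2.122 W/m²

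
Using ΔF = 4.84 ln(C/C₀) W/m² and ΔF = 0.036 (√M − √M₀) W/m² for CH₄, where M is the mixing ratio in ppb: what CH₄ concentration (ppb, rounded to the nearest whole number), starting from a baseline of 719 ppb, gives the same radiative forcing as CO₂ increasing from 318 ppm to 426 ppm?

M ≈ 4372 ppb

CO₂ forcing: 4.84 × ln(426/318) = 4.84 × 0.292388 = 1.41516 W/m².
Set 0.036(√M − √719) = 1.41516: √M = 1.41516/0.036 + √719 = 39.3100 + 26.8142 = 66.1242.
M = (66.1242)² = 4372.41 ppb.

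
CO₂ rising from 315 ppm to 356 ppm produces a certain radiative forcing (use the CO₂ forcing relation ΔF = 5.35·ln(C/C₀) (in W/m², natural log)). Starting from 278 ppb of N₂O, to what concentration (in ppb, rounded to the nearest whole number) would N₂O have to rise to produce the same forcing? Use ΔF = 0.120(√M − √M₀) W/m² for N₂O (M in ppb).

CO₂ forcing: 5.35 × ln(356/315) = 5.35 × 0.122358 = 0.65462 W/m².
Set 0.120(√M − √278) = 0.65462: √M = 0.65462/0.120 + √278 = 5.4552 + 16.6733 = 22.1285.
M = (22.1285)² = 489.67 ppb.

M ≈ 490 ppb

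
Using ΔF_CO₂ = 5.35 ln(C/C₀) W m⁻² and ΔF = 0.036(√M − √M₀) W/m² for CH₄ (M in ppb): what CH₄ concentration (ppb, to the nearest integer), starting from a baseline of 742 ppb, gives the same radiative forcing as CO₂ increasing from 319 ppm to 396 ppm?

CO₂ forcing: 5.35 × ln(396/319) = 5.35 × 0.216223 = 1.15679 W/m².
Set 0.036(√M − √742) = 1.15679: √M = 1.15679/0.036 + √742 = 32.1331 + 27.2397 = 59.3728.
M = (59.3728)² = 3525.13 ppb.

M ≈ 3525 ppb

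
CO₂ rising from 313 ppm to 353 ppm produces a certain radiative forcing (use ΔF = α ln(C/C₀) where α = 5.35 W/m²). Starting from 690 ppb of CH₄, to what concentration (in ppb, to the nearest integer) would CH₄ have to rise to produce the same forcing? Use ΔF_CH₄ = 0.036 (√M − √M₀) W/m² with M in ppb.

M ≈ 1948 ppb

CO₂ forcing: 5.35 × ln(353/313) = 5.35 × 0.120265 = 0.64342 W/m².
Set 0.036(√M − √690) = 0.64342: √M = 0.64342/0.036 + √690 = 17.8728 + 26.2679 = 44.1407.
M = (44.1407)² = 1948.40 ppb.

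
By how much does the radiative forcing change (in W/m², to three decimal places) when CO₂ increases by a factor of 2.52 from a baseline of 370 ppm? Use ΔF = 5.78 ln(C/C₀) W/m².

Because the forcing depends only on the ratio C/C₀, the initial concentration does not enter.
ΔF = 5.78 × ln(2.52) = 5.78 × 0.92426 = 5.3422 W/m².

ΔF = 5.342 W/m²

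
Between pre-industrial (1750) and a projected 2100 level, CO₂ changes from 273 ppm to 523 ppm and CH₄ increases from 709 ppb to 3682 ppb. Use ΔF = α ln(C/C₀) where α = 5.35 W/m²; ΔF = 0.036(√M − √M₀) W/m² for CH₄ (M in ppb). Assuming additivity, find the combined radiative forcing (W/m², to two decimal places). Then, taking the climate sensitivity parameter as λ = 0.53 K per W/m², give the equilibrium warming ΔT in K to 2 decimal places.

ΔF = 4.70 W/m²; ΔT = 2.49 K

CO₂: 5.35 × ln(523/273) = 5.35 × ln(1.91575) = 5.35 × 0.65011 = 3.4781 W/m².
CH₄: 0.036 × (√3682 − √709) = 0.036 × (60.6795 − 26.6271) = 0.036 × 34.0524 = 1.2259 W/m².
Total ΔF = 3.4781 + 1.2259 = 4.7040 W/m².
ΔT = λ ΔF = 0.53 × 4.70 = 2.4910 K.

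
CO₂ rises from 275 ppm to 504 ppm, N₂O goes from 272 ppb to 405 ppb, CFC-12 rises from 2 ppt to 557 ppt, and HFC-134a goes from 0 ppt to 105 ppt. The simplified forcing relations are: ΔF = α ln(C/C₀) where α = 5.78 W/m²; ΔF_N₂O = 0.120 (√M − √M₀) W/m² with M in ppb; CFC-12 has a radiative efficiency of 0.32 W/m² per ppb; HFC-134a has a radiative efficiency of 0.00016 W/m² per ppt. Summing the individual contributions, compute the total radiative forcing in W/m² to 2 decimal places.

CO₂: 5.78 × ln(504/275) = 5.78 × ln(1.83273) = 5.78 × 0.60581 = 3.5016 W/m².
N₂O: 0.120 × (√405 − √272) = 0.120 × (20.1246 − 16.4924) = 0.120 × 3.6322 = 0.4359 W/m².
CFC-12: Δ = 557 − 2 = 555 ppt = 0.555 ppb; ΔF = 0.32 × 0.555 = 0.1776 W/m².
HFC-134a: ΔF = 0.00016 × (105 − 0) = 0.00016 × 105 = 0.0168 W/m².
Total ΔF = 3.5016 + 0.4359 + 0.1776 + 0.0168 = 4.1319 W/m².

ΔF = 4.13 W/m²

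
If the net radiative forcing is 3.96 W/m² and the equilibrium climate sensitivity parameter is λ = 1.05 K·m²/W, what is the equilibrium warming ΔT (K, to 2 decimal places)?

ΔT = λ ΔF = 1.05 × 3.96 = 4.1580 K.

ΔT = 4.16 K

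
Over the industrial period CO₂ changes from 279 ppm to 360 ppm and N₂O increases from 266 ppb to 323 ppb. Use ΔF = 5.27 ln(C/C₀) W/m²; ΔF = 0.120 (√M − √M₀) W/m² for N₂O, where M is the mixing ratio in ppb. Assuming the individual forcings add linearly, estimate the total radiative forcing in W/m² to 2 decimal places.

CO₂: 5.27 × ln(360/279) = 5.27 × ln(1.29032) = 5.27 × 0.25489 = 1.3433 W/m².
N₂O: 0.120 × (√323 − √266) = 0.120 × (17.9722 − 16.3095) = 0.120 × 1.6627 = 0.1995 W/m².
Total ΔF = 1.3433 + 0.1995 = 1.5428 W/m².

ΔF = 1.54 W/m²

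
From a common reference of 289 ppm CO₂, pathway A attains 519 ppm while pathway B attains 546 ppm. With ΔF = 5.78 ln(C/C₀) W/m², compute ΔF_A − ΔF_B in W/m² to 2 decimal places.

ΔF_A = 5.78 ln(519/289) = 5.78 × 0.58548 = 3.3841 W/m².
ΔF_B = 5.78 ln(546/289) = 5.78 × 0.63619 = 3.6772 W/m².
Difference: 3.3841 − 3.6772 = -0.2931 W/m².

ΔF_A − ΔF_B = -0.29 W/m²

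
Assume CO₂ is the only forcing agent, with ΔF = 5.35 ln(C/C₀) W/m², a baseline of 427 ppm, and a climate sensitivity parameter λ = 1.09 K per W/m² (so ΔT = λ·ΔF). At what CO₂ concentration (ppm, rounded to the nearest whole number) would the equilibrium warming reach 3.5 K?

C ≈ 778 ppm

Required forcing: ΔF = ΔT/λ = 3.5/1.09 = 3.2110 W/m².
Then ln(C/427) = ΔF/5.35 = 3.2110/5.35 = 0.60019.
So C = 427 × e^0.60019 = 427 × 1.82247 = 778.19 ppm.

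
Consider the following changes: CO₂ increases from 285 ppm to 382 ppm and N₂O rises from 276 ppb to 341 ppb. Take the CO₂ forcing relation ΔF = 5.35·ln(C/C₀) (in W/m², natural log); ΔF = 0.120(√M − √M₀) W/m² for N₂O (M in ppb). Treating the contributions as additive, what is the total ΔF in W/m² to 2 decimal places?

ΔF = 1.79 W/m²

CO₂: 5.35 × ln(382/285) = 5.35 × ln(1.34035) = 5.35 × 0.29293 = 1.5672 W/m².
N₂O: 0.120 × (√341 − √276) = 0.120 × (18.4662 − 16.6132) = 0.120 × 1.8530 = 0.2224 W/m².
Total ΔF = 1.5672 + 0.2224 = 1.7896 W/m².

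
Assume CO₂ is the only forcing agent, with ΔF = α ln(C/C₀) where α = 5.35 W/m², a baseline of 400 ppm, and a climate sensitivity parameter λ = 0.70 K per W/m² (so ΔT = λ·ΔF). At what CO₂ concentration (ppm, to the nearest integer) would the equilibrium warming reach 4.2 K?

C ≈ 1228 ppm

Required forcing: ΔF = ΔT/λ = 4.2/0.70 = 6.0000 W/m².
Then ln(C/400) = ΔF/5.35 = 6.0000/5.35 = 1.12150.
So C = 400 × e^1.12150 = 400 × 3.06945 = 1227.78 ppm.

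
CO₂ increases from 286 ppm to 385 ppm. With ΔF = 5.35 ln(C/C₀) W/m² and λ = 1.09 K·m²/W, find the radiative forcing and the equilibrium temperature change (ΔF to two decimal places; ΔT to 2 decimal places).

CO₂: 5.35 × ln(385/286) = 5.35 × ln(1.34615) = 5.35 × 0.29725 = 1.5903 W/m².
ΔT = λ ΔF = 1.09 × 1.59 = 1.7331 K.

ΔF = 1.59 W/m²; ΔT = 1.73 K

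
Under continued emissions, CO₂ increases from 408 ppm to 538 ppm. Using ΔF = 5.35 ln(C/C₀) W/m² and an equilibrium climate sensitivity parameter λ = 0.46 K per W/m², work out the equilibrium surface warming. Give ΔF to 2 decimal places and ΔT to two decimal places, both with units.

CO₂: 5.35 × ln(538/408) = 5.35 × ln(1.31863) = 5.35 × 0.27659 = 1.4798 W/m².
ΔT = λ ΔF = 0.46 × 1.48 = 0.6808 K.

ΔF = 1.48 W/m²; ΔT = 0.68 K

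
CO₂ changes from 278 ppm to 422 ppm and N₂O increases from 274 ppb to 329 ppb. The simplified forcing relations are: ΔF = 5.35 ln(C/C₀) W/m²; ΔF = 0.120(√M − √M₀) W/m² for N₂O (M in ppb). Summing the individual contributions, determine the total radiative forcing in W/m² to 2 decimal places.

CO₂: 5.35 × ln(422/278) = 5.35 × ln(1.51799) = 5.35 × 0.41739 = 2.2330 W/m².
N₂O: 0.120 × (√329 − √274) = 0.120 × (18.1384 − 16.5529) = 0.120 × 1.5855 = 0.1903 W/m².
Total ΔF = 2.2330 + 0.1903 = 2.4233 W/m².

ΔF = 2.42 W/m²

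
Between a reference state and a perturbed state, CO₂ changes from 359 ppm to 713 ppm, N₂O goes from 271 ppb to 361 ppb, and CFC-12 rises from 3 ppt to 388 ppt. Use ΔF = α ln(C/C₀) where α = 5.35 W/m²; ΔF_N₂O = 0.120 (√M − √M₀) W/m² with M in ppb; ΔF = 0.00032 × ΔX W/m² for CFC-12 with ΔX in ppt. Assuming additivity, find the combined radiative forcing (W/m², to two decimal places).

CO₂: 5.35 × ln(713/359) = 5.35 × ln(1.98607) = 5.35 × 0.68616 = 3.6710 W/m².
N₂O: 0.120 × (√361 − √271) = 0.120 × (19.0000 − 16.4621) = 0.120 × 2.5379 = 0.3045 W/m².
CFC-12: ΔF = 0.00032 × (388 − 3) = 0.00032 × 385 = 0.1232 W/m².
Total ΔF = 3.6710 + 0.3045 + 0.1232 = 4.0987 W/m².

ΔF = 4.10 W/m²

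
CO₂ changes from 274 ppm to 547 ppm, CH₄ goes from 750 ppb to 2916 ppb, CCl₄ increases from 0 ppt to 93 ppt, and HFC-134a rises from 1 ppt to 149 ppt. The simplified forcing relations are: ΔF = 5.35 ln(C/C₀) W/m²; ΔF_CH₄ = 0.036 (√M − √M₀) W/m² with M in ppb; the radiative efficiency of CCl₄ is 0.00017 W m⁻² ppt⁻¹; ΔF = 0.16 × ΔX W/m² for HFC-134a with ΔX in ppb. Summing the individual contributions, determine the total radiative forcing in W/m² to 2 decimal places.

ΔF = 4.70 W/m²

CO₂: 5.35 × ln(547/274) = 5.35 × ln(1.99635) = 5.35 × 0.69132 = 3.6986 W/m².
CH₄: 0.036 × (√2916 − √750) = 0.036 × (54.0000 − 27.3861) = 0.036 × 26.6139 = 0.9581 W/m².
CCl₄: ΔF = 0.00017 × (93 − 0) = 0.00017 × 93 = 0.0158 W/m².
HFC-134a: Δ = 149 − 1 = 148 ppt = 0.148 ppb; ΔF = 0.16 × 0.148 = 0.0237 W/m².
Total ΔF = 3.6986 + 0.9581 + 0.0158 + 0.0237 = 4.6962 W/m².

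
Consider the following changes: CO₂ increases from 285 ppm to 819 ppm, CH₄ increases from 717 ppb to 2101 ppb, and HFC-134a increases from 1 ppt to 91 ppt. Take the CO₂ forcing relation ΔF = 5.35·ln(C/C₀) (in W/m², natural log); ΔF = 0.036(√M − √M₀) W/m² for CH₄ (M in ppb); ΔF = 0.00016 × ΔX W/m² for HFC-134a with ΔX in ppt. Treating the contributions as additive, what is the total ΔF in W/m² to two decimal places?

ΔF = 6.35 W/m²

CO₂: 5.35 × ln(819/285) = 5.35 × ln(2.87368) = 5.35 × 1.05559 = 5.6474 W/m².
CH₄: 0.036 × (√2101 − √717) = 0.036 × (45.8367 − 26.7769) = 0.036 × 19.0598 = 0.6862 W/m².
HFC-134a: ΔF = 0.00016 × (91 − 1) = 0.00016 × 90 = 0.0144 W/m².
Total ΔF = 5.6474 + 0.6862 + 0.0144 = 6.3480 W/m².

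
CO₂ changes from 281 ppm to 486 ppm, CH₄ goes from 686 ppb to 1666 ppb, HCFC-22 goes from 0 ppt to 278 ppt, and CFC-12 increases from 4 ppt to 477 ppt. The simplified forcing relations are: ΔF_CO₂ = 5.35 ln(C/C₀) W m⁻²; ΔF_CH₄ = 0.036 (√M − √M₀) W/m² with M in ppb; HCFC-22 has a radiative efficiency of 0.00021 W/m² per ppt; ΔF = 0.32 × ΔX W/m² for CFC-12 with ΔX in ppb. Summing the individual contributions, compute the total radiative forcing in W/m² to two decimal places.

CO₂: 5.35 × ln(486/281) = 5.35 × ln(1.72954) = 5.35 × 0.54786 = 2.9311 W/m².
CH₄: 0.036 × (√1666 − √686) = 0.036 × (40.8167 − 26.1916) = 0.036 × 14.6251 = 0.5265 W/m².
HCFC-22: ΔF = 0.00021 × (278 − 0) = 0.00021 × 278 = 0.0584 W/m².
CFC-12: Δ = 477 − 4 = 473 ppt = 0.473 ppb; ΔF = 0.32 × 0.473 = 0.1514 W/m².
Total ΔF = 2.9311 + 0.5265 + 0.0584 + 0.1514 = 3.6674 W/m².

ΔF = 3.67 W/m²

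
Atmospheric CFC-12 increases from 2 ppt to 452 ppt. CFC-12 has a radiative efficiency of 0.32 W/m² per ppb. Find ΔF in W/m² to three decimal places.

CFC-12: Δ = 452 − 2 = 450 ppt = 0.450 ppb; ΔF = 0.32 × 0.450 = 0.1440 W/m².

ΔF = 0.144 W/m²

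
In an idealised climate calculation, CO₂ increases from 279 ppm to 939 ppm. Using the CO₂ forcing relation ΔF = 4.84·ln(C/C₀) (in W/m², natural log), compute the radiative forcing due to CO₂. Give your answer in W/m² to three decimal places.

CO₂: 4.84 × ln(939/279) = 4.84 × ln(3.36559) = 4.84 × 1.21360 = 5.8738 W/m².

ΔF = 5.874 W/m²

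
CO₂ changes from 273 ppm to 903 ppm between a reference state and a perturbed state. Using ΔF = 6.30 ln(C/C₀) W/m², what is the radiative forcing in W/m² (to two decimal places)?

CO₂ absorption bands are partially saturated, so forcing scales with the logarithm of the concentration ratio.
CO₂: 6.30 × ln(903/273) = 6.30 × ln(3.30769) = 6.30 × 1.19625 = 7.5364 W/m².

ΔF = 7.54 W/m²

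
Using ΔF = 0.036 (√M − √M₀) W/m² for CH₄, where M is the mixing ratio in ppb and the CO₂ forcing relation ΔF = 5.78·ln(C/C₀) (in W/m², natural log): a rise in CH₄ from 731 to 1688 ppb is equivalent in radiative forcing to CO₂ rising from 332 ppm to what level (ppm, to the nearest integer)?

C ≈ 362 ppm

CH₄ forcing: 0.036 × (√1688 − √731) = 0.036 × (41.0853 − 27.0370) = 0.036 × 14.0483 = 0.50574 W/m².
Set 5.78 ln(C/332) = 0.50574: ln(C/332) = 0.50574/5.78 = 0.08750, so C = 332 × e^0.08750 = 332 × 1.09144 = 362.36 ppm.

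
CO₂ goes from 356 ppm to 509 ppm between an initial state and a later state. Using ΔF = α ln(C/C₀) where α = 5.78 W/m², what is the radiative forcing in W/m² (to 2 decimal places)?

ΔF = 2.07 W/m²

CO₂: 5.78 × ln(509/356) = 5.78 × ln(1.42978) = 5.78 × 0.35752 = 2.0665 W/m².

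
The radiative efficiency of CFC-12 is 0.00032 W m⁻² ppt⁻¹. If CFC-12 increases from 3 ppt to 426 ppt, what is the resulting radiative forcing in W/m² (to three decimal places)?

ΔF = 0.135 W/m²

CFC-12: ΔF = 0.00032 × (426 − 3) = 0.00032 × 423 = 0.1354 W/m².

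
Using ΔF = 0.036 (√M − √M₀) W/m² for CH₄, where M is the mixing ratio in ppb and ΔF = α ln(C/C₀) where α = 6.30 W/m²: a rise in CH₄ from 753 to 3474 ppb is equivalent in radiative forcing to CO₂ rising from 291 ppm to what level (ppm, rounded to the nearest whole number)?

C ≈ 348 ppm

CH₄ forcing: 0.036 × (√3474 − √753) = 0.036 × (58.9406 − 27.4408) = 0.036 × 31.4998 = 1.13399 W/m².
Set 6.30 ln(C/291) = 1.13399: ln(C/291) = 1.13399/6.30 = 0.18000, so C = 291 × e^0.18000 = 291 × 1.19722 = 348.39 ppm.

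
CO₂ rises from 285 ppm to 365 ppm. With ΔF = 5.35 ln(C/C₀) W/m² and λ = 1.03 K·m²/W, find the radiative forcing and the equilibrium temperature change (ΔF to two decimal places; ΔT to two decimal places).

CO₂: 5.35 × ln(365/285) = 5.35 × ln(1.28070) = 5.35 × 0.24741 = 1.3236 W/m².
ΔT = λ ΔF = 1.03 × 1.32 = 1.3596 K.

ΔF = 1.32 W/m²; ΔT = 1.36 K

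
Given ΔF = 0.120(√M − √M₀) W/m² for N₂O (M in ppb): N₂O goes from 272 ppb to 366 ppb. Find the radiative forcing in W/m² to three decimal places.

ΔF = 0.317 W/m²

N₂O: 0.120 × (√366 − √272) = 0.120 × (19.1311 − 16.4924) = 0.120 × 2.6387 = 0.3166 W/m².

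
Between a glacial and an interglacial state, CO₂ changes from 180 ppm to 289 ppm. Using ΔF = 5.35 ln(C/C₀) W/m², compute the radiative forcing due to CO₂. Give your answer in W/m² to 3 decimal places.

CO₂ absorption bands are partially saturated, so forcing scales with the logarithm of the concentration ratio.
CO₂: 5.35 × ln(289/180) = 5.35 × ln(1.60556) = 5.35 × 0.47347 = 2.5331 W/m².

ΔF = 2.533 W/m²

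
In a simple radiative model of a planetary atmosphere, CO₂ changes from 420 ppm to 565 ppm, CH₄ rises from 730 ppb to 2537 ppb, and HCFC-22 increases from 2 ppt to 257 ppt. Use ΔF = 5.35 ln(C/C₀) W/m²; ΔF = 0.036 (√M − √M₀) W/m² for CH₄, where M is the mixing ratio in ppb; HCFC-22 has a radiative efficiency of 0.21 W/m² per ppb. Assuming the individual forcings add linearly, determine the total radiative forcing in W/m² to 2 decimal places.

ΔF = 2.48 W/m²

CO₂: 5.35 × ln(565/420) = 5.35 × ln(1.34524) = 5.35 × 0.29657 = 1.5866 W/m².
CH₄: 0.036 × (√2537 − √730) = 0.036 × (50.3686 − 27.0185) = 0.036 × 23.3501 = 0.8406 W/m².
HCFC-22: Δ = 257 − 2 = 255 ppt = 0.255 ppb; ΔF = 0.21 × 0.255 = 0.0536 W/m².
Total ΔF = 1.5866 + 0.8406 + 0.0536 = 2.4808 W/m².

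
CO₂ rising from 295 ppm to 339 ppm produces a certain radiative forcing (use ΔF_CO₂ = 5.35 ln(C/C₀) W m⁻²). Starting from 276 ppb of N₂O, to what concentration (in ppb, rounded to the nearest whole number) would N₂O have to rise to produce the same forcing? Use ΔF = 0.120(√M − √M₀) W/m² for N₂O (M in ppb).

M ≈ 520 ppb

CO₂ forcing: 5.35 × ln(339/295) = 5.35 × 0.139025 = 0.74378 W/m².
Set 0.120(√M − √276) = 0.74378: √M = 0.74378/0.120 + √276 = 6.1982 + 16.6132 = 22.8114.
M = (22.8114)² = 520.36 ppb.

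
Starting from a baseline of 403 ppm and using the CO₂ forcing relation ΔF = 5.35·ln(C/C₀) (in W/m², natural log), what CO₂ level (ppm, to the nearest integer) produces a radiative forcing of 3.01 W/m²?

Set 5.35 ln(C/403) = 3.01, so ln(C/403) = 3.01/5.35 = 0.56262.
Then C/403 = e^0.56262 = 1.75527, giving C = 403 × 1.75527 = 707.37 ppm.

C ≈ 707 ppm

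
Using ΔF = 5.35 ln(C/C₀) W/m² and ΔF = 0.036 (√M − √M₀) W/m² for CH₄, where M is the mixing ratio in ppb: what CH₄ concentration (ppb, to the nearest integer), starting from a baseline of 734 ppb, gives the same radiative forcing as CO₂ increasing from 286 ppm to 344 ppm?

M ≈ 2974 ppb

CO₂ forcing: 5.35 × ln(344/286) = 5.35 × 0.184650 = 0.98788 W/m².
Set 0.036(√M − √734) = 0.98788: √M = 0.98788/0.036 + √734 = 27.4411 + 27.0924 = 54.5335.
M = (54.5335)² = 2973.90 ppb.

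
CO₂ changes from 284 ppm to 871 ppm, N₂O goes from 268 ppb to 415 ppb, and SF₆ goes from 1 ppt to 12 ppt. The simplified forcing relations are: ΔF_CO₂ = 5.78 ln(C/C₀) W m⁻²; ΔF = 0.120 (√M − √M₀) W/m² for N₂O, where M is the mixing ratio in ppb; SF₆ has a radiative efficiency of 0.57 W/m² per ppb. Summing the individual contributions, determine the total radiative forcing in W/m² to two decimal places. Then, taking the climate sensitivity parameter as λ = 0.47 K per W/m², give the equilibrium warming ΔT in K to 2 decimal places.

CO₂: 5.78 × ln(871/284) = 5.78 × ln(3.06690) = 5.78 × 1.12067 = 6.4775 W/m².
N₂O: 0.120 × (√415 − √268) = 0.120 × (20.3715 − 16.3707) = 0.120 × 4.0008 = 0.4801 W/m².
SF₆: Δ = 12 − 1 = 11 ppt = 0.011 ppb; ΔF = 0.57 × 0.011 = 0.0063 W/m².
Total ΔF = 6.4775 + 0.4801 + 0.0063 = 6.9639 W/m².
ΔT = λ ΔF = 0.47 × 6.96 = 3.2712 K.

ΔF = 6.96 W/m²; ΔT = 3.27 K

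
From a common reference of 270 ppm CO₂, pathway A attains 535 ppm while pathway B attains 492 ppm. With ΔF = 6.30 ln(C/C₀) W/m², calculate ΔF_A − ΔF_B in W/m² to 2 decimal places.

ΔF_A − ΔF_B = 0.53 W/m²

ΔF_A = 6.30 ln(535/270) = 6.30 × 0.68384 = 4.3082 W/m².
ΔF_B = 6.30 ln(492/270) = 6.30 × 0.60006 = 3.7804 W/m².
Difference: 4.3082 − 3.7804 = 0.5278 W/m².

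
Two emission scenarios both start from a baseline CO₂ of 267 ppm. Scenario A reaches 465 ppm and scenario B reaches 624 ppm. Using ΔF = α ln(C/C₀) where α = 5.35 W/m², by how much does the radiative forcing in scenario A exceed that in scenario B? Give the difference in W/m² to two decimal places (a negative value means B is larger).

ΔF_A − ΔF_B = -1.57 W/m²

ΔF_A = 5.35 ln(465/267) = 5.35 × 0.55479 = 2.9681 W/m².
ΔF_B = 5.35 ln(624/267) = 5.35 × 0.84890 = 4.5416 W/m².
Difference: 2.9681 − 4.5416 = -1.5735 W/m².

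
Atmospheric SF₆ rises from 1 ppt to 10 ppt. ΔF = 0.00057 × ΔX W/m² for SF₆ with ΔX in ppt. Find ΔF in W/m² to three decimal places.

ΔF = 0.005 W/m²

SF₆: ΔF = 0.00057 × (10 − 1) = 0.00057 × 9 = 0.0051 W/m².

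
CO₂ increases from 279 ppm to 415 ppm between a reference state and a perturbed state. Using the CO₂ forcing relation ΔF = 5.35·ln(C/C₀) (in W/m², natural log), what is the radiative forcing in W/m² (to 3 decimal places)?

CO₂: 5.35 × ln(415/279) = 5.35 × ln(1.48746) = 5.35 × 0.39707 = 2.1243 W/m².

ΔF = 2.124 W/m²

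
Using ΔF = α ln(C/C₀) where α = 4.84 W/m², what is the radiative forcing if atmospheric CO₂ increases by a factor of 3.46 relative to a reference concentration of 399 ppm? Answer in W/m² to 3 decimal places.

Because the forcing depends only on the ratio C/C₀, the initial concentration does not enter.
ΔF = 4.84 × ln(3.46) = 4.84 × 1.24127 = 6.0077 W/m².

ΔF = 6.008 W/m²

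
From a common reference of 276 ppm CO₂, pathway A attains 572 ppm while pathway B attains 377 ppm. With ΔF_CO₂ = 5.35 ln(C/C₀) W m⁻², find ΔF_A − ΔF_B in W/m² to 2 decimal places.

ΔF_A − ΔF_B = 2.23 W/m²

ΔF_A = 5.35 ln(572/276) = 5.35 × 0.72874 = 3.8988 W/m².
ΔF_B = 5.35 ln(377/276) = 5.35 × 0.31184 = 1.6683 W/m².
Difference: 3.8988 − 1.6683 = 2.2305 W/m².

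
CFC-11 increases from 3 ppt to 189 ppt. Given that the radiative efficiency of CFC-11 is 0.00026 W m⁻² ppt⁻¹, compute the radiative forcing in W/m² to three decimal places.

CFC-11: ΔF = 0.00026 × (189 − 3) = 0.00026 × 186 = 0.0484 W/m².

ΔF = 0.048 W/m²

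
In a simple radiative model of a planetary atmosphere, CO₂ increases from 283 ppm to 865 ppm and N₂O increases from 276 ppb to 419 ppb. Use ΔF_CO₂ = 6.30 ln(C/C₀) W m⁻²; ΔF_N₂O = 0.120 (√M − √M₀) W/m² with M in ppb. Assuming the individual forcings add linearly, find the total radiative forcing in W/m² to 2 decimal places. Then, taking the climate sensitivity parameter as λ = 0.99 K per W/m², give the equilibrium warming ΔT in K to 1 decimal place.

ΔF = 7.50 W/m²; ΔT = 7.4 K

CO₂: 6.30 × ln(865/283) = 6.30 × ln(3.05654) = 6.30 × 1.11728 = 7.0389 W/m².
N₂O: 0.120 × (√419 − √276) = 0.120 × (20.4695 − 16.6132) = 0.120 × 3.8563 = 0.4628 W/m².
Total ΔF = 7.0389 + 0.4628 = 7.5017 W/m².
ΔT = λ ΔF = 0.99 × 7.50 = 7.4250 K.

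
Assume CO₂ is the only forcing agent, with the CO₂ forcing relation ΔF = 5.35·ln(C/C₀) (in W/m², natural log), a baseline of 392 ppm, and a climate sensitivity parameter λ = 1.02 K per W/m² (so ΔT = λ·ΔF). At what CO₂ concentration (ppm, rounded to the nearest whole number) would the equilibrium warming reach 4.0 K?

Required forcing: ΔF = ΔT/λ = 4.0/1.02 = 3.9216 W/m².
Then ln(C/392) = ΔF/5.35 = 3.9216/5.35 = 0.73301.
So C = 392 × e^0.73301 = 392 × 2.08134 = 815.89 ppm.

C ≈ 816 ppm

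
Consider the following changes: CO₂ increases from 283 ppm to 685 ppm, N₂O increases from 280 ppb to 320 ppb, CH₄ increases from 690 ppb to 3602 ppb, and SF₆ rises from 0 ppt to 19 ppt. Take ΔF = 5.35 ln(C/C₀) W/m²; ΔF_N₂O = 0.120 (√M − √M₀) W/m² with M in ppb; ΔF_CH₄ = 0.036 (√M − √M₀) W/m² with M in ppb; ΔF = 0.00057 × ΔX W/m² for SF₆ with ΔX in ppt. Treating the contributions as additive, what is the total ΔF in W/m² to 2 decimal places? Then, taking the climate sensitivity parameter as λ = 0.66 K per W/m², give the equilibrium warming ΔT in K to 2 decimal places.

CO₂: 5.35 × ln(685/283) = 5.35 × ln(2.42049) = 5.35 × 0.88397 = 4.7292 W/m².
N₂O: 0.120 × (√320 − √280) = 0.120 × (17.8885 − 16.7332) = 0.120 × 1.1553 = 0.1386 W/m².
CH₄: 0.036 × (√3602 − √690) = 0.036 × (60.0167 − 26.2679) = 0.036 × 33.7488 = 1.2150 W/m².
SF₆: ΔF = 0.00057 × (19 − 0) = 0.00057 × 19 = 0.0108 W/m².
Total ΔF = 4.7292 + 0.1386 + 1.2150 + 0.0108 = 6.0936 W/m².
ΔT = λ ΔF = 0.66 × 6.09 = 4.0194 K.

ΔF = 6.09 W/m²; ΔT = 4.02 K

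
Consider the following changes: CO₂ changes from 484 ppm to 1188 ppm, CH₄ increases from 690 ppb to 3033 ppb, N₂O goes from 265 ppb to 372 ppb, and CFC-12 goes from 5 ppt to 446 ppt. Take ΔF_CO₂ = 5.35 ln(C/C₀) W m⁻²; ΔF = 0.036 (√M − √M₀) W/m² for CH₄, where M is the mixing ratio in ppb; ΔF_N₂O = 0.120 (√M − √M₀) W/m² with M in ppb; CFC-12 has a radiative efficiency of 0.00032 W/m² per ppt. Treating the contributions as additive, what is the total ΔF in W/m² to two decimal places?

ΔF = 6.34 W/m²

CO₂: 5.35 × ln(1188/484) = 5.35 × ln(2.45455) = 5.35 × 0.89794 = 4.8040 W/m².
CH₄: 0.036 × (√3033 − √690) = 0.036 × (55.0727 − 26.2679) = 0.036 × 28.8048 = 1.0370 W/m².
N₂O: 0.120 × (√372 − √265) = 0.120 × (19.2873 − 16.2788) = 0.120 × 3.0085 = 0.3610 W/m².
CFC-12: ΔF = 0.00032 × (446 − 5) = 0.00032 × 441 = 0.1411 W/m².
Total ΔF = 4.8040 + 1.0370 + 0.3610 + 0.1411 = 6.3431 W/m².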